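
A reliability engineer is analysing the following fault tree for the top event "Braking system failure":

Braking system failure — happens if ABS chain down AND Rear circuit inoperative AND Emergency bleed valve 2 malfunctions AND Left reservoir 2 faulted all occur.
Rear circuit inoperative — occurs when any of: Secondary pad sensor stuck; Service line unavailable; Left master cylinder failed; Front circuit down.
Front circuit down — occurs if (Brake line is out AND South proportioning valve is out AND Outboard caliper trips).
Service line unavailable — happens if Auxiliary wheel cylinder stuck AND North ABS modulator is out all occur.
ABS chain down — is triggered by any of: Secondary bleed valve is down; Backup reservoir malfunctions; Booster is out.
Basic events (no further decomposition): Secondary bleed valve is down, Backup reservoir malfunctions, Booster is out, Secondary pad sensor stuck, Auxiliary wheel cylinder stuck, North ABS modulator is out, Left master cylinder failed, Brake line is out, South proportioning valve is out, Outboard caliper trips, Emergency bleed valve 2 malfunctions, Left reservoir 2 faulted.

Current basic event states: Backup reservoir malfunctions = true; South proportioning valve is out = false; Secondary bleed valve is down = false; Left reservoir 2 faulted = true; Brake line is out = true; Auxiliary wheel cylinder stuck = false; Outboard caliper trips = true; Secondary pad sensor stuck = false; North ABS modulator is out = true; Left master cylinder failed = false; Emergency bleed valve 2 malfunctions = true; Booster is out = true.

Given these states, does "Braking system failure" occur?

ABS chain down [OR]: Secondary bleed valve is down=not, Backup reservoir malfunctions=occurs, Booster is out=occurs → at least one input occurs → occurs.
Service line unavailable [AND]: Auxiliary wheel cylinder stuck=not, North ABS modulator is out=occurs → not all inputs occur → does not occur.
Front circuit down [AND]: Brake line is out=occurs, South proportioning valve is out=not, Outboard caliper trips=occurs → not all inputs occur → does not occur.
Rear circuit inoperative [OR]: Secondary pad sensor stuck=not, Service line unavailable=not, Left master cylinder failed=not, Front circuit down=not → no input occurs → does not occur.
Braking system failure [AND]: ABS chain down=occurs, Rear circuit inoperative=not, Emergency bleed valve 2 malfunctions=occurs, Left reservoir 2 faulted=occurs → not all inputs occur → does not occur.

No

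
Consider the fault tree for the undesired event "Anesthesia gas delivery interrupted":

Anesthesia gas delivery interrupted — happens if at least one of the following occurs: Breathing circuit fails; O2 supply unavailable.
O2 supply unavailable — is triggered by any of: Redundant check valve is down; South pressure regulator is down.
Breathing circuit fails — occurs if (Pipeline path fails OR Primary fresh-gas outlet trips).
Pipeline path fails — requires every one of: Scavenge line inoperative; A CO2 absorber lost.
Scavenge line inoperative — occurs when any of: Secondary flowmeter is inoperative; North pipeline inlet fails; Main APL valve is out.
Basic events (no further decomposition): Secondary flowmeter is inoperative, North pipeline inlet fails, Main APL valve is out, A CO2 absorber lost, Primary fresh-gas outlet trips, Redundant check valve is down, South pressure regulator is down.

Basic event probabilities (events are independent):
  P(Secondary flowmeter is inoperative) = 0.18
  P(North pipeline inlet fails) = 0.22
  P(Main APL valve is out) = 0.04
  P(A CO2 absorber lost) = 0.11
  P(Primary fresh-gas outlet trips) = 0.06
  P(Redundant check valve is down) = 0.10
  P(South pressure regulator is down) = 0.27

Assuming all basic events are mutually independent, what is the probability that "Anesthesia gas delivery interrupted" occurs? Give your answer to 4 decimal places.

P(Scavenge line inoperative) [OR] = 1 − (1−0.18) × (1−0.22) × (1−0.04) = 0.385984
P(Pipeline path fails) [AND] = 0.385984 × 0.11 = 0.042458
P(Breathing circuit fails) [OR] = 1 − (1−0.042458) × (1−0.06) = 0.099911
P(O2 supply unavailable) [OR] = 1 − (1−0.10) × (1−0.27) = 0.343000
P(Anesthesia gas delivery interrupted) [OR] = 1 − (1−0.099911) × (1−0.343000) = 0.408642
Rounded to 4 decimal places: P(Anesthesia gas delivery interrupted) ≈ 0.4086.

0.4086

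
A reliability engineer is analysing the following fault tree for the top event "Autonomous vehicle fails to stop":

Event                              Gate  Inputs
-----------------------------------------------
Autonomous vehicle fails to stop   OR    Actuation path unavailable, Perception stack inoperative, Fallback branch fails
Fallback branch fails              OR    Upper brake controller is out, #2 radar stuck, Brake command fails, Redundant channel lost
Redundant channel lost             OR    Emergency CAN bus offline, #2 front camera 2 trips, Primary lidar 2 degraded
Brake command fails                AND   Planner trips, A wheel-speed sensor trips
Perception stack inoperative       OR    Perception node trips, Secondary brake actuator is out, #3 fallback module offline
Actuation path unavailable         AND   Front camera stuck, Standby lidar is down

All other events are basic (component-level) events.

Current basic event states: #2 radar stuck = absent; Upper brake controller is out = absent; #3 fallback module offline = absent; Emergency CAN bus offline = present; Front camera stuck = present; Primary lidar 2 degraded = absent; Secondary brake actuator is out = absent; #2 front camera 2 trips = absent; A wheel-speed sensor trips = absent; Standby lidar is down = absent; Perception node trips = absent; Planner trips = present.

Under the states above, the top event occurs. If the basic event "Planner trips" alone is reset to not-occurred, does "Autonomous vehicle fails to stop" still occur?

Counterfactual: set "Planner trips" to not occurred.
Actuation path unavailable [AND]: Front camera stuck=occurs, Standby lidar is down=not → not all inputs occur → does not occur.
Perception stack inoperative [OR]: Perception node trips=not, Secondary brake actuator is out=not, #3 fallback module offline=not → no input occurs → does not occur.
Brake command fails [AND]: Planner trips=not, A wheel-speed sensor trips=not → not all inputs occur → does not occur.
Redundant channel lost [OR]: Emergency CAN bus offline=occurs, #2 front camera 2 trips=not, Primary lidar 2 degraded=not → at least one input occurs → occurs.
Fallback branch fails [OR]: Upper brake controller is out=not, #2 radar stuck=not, Brake command fails=not, Redundant channel lost=occurs → at least one input occurs → occurs.
Autonomous vehicle fails to stop [OR]: Actuation path unavailable=not, Perception stack inoperative=not, Fallback branch fails=occurs → at least one input occurs → occurs.

Yes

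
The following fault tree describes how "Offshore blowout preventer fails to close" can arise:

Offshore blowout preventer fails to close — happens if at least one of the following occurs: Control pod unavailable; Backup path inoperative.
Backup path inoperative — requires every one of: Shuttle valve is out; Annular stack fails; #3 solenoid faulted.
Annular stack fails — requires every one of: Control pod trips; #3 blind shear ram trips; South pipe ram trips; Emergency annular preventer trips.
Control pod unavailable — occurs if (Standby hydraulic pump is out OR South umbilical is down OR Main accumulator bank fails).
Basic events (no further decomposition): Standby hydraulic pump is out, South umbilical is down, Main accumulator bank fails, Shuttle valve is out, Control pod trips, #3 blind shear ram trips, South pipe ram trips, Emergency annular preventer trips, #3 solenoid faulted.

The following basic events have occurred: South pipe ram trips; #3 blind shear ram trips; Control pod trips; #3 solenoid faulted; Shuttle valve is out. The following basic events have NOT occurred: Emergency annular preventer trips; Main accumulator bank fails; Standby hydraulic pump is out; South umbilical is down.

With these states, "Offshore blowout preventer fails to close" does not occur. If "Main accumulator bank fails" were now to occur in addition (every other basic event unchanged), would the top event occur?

Counterfactual: set "Main accumulator bank fails" to occurred.
Control pod unavailable [OR]: Standby hydraulic pump is out=not, South umbilical is down=not, Main accumulator bank fails=occurs → at least one input occurs → occurs.
Annular stack fails [AND]: Control pod trips=occurs, #3 blind shear ram trips=occurs, South pipe ram trips=occurs, Emergency annular preventer trips=not → not all inputs occur → does not occur.
Backup path inoperative [AND]: Shuttle valve is out=occurs, Annular stack fails=not, #3 solenoid faulted=occurs → not all inputs occur → does not occur.
Offshore blowout preventer fails to close [OR]: Control pod unavailable=occurs, Backup path inoperative=not → at least one input occurs → occurs.

Yes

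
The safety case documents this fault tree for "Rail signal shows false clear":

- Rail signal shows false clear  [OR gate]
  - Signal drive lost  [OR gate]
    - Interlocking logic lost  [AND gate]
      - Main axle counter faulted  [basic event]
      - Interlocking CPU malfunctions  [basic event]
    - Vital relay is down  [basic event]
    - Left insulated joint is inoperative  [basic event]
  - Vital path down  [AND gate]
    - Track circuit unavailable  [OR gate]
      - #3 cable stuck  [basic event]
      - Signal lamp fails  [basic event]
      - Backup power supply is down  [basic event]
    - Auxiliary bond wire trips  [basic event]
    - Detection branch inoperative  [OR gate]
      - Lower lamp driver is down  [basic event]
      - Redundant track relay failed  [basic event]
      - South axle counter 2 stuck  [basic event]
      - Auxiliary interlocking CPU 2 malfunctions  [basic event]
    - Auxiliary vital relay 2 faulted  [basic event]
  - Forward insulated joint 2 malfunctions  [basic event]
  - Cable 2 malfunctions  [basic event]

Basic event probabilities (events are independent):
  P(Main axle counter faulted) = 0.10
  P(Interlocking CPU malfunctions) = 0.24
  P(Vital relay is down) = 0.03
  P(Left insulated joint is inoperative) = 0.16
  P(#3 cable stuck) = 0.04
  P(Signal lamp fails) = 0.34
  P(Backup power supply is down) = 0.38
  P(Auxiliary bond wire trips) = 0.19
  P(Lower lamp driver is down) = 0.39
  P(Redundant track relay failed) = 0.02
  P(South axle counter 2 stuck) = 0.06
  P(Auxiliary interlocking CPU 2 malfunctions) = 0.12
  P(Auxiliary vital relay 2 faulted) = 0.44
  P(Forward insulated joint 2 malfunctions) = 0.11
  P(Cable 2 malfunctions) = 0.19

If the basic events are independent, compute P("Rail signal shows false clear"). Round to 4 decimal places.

0.4414

P(Interlocking logic lost) [AND] = 0.10 × 0.24 = 0.024000
P(Signal drive lost) [OR] = 1 − (1−0.024000) × (1−0.03) × (1−0.16) = 0.204755
P(Track circuit unavailable) [OR] = 1 − (1−0.04) × (1−0.34) × (1−0.38) = 0.607168
P(Detection branch inoperative) [OR] = 1 − (1−0.39) × (1−0.02) × (1−0.06) × (1−0.12) = 0.505500
P(Vital path down) [AND] = 0.607168 × 0.19 × 0.505500 × 0.44 = 0.025659
P(Rail signal shows false clear) [OR] = 1 − (1−0.204755) × (1−0.025659) × (1−0.11) × (1−0.19) = 0.441418
Rounded to 4 decimal places: P(Rail signal shows false clear) ≈ 0.4414.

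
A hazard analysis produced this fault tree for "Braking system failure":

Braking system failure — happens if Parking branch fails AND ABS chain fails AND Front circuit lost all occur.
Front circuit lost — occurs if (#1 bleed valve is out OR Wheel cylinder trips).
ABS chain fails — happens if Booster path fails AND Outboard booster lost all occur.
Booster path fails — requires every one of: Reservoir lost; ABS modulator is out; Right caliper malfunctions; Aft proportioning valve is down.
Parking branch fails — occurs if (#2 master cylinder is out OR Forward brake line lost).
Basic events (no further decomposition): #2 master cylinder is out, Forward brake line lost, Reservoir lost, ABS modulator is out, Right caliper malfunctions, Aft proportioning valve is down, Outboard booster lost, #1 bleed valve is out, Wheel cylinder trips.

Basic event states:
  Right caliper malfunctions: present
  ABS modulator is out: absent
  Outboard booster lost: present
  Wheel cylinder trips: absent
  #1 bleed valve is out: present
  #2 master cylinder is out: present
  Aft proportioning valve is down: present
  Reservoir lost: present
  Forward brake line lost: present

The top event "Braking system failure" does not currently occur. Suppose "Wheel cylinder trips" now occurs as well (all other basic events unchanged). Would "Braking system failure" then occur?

Counterfactual: set "Wheel cylinder trips" to occurred.
Parking branch fails [OR]: #2 master cylinder is out=occurs, Forward brake line lost=occurs → at least one input occurs → occurs.
Booster path fails [AND]: Reservoir lost=occurs, ABS modulator is out=not, Right caliper malfunctions=occurs, Aft proportioning valve is down=occurs → not all inputs occur → does not occur.
ABS chain fails [AND]: Booster path fails=not, Outboard booster lost=occurs → not all inputs occur → does not occur.
Front circuit lost [OR]: #1 bleed valve is out=occurs, Wheel cylinder trips=occurs → at least one input occurs → occurs.
Braking system failure [AND]: Parking branch fails=occurs, ABS chain fails=not, Front circuit lost=occurs → not all inputs occur → does not occur.

No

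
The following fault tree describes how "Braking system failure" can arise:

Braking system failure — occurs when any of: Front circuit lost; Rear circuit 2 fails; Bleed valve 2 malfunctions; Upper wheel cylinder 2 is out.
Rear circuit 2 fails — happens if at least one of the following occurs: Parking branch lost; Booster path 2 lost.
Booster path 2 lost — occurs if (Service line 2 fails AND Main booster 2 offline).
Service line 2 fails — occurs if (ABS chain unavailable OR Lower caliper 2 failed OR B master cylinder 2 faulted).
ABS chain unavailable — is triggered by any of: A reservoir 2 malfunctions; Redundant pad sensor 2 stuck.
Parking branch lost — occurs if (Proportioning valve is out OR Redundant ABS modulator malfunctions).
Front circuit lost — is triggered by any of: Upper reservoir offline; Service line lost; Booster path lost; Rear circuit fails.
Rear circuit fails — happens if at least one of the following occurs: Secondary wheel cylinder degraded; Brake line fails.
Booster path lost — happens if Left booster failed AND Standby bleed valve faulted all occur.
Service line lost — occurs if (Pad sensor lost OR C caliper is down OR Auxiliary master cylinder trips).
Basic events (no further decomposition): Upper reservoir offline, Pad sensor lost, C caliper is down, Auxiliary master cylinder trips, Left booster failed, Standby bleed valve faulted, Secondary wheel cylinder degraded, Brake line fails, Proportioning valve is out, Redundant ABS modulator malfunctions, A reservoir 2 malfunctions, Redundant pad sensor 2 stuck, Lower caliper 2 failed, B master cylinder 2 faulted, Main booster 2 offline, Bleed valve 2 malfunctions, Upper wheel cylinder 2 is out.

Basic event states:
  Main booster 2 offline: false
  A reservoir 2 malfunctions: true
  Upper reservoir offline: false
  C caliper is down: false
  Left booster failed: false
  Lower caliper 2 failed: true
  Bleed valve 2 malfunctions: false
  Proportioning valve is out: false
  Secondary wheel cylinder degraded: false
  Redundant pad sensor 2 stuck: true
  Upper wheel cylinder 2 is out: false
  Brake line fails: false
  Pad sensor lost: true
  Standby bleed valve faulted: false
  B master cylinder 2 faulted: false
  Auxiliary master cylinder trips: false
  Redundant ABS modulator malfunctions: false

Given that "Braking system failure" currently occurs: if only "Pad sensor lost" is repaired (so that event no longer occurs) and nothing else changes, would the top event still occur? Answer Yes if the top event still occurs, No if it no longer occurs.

Counterfactual: set "Pad sensor lost" to not occurred.
Service line lost [OR]: Pad sensor lost=not, C caliper is down=not, Auxiliary master cylinder trips=not → no input occurs → does not occur.
Booster path lost [AND]: Left booster failed=not, Standby bleed valve faulted=not → not all inputs occur → does not occur.
Rear circuit fails [OR]: Secondary wheel cylinder degraded=not, Brake line fails=not → no input occurs → does not occur.
Front circuit lost [OR]: Upper reservoir offline=not, Service line lost=not, Booster path lost=not, Rear circuit fails=not → no input occurs → does not occur.
Parking branch lost [OR]: Proportioning valve is out=not, Redundant ABS modulator malfunctions=not → no input occurs → does not occur.
ABS chain unavailable [OR]: A reservoir 2 malfunctions=occurs, Redundant pad sensor 2 stuck=occurs → at least one input occurs → occurs.
Service line 2 fails [OR]: ABS chain unavailable=occurs, Lower caliper 2 failed=occurs, B master cylinder 2 faulted=not → at least one input occurs → occurs.
Booster path 2 lost [AND]: Service line 2 fails=occurs, Main booster 2 offline=not → not all inputs occur → does not occur.
Rear circuit 2 fails [OR]: Parking branch lost=not, Booster path 2 lost=not → no input occurs → does not occur.
Braking system failure [OR]: Front circuit lost=not, Rear circuit 2 fails=not, Bleed valve 2 malfunctions=not, Upper wheel cylinder 2 is out=not → no input occurs → does not occur.

No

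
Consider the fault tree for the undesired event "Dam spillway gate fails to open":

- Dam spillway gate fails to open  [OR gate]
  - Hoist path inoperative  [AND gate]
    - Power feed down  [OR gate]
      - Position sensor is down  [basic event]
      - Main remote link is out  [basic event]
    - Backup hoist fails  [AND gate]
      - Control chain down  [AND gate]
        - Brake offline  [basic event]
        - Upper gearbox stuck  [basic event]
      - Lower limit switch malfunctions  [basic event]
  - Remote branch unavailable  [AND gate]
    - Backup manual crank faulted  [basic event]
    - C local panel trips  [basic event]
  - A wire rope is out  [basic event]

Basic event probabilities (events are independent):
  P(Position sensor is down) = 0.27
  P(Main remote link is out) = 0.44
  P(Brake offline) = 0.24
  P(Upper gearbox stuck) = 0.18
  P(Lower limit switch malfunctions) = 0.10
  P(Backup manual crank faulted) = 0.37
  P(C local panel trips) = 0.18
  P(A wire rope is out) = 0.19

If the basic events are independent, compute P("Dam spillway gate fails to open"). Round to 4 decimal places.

0.2459

P(Power feed down) [OR] = 1 − (1−0.27) × (1−0.44) = 0.591200
P(Control chain down) [AND] = 0.24 × 0.18 = 0.043200
P(Backup hoist fails) [AND] = 0.043200 × 0.10 = 0.004320
P(Hoist path inoperative) [AND] = 0.591200 × 0.004320 = 0.002554
P(Remote branch unavailable) [AND] = 0.37 × 0.18 = 0.066600
P(Dam spillway gate fails to open) [OR] = 1 − (1−0.002554) × (1−0.066600) × (1−0.19) = 0.245877
Rounded to 4 decimal places: P(Dam spillway gate fails to open) ≈ 0.2459.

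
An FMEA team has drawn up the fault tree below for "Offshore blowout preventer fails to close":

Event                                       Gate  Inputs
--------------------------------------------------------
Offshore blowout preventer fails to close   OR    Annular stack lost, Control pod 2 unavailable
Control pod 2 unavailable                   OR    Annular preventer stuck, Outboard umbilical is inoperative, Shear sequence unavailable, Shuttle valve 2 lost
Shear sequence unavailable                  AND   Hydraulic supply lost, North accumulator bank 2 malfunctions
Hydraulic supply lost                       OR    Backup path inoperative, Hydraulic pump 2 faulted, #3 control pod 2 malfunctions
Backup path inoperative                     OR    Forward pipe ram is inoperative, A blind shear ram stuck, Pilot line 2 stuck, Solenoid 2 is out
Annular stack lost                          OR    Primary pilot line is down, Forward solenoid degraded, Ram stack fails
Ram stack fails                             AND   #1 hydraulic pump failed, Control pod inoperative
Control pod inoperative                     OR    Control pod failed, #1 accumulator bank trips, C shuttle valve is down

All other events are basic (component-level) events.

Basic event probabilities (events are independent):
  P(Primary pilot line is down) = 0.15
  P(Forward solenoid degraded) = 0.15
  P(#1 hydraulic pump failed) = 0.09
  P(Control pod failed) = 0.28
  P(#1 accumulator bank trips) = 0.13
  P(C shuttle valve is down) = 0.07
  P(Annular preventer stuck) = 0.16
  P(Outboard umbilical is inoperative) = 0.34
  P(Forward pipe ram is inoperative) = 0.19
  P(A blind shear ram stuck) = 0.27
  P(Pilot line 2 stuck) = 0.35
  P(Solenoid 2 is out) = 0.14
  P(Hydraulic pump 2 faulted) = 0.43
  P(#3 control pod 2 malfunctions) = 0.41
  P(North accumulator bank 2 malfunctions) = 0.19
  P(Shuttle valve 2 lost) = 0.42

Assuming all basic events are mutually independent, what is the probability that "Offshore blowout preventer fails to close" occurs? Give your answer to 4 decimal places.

P(Control pod inoperative) [OR] = 1 − (1−0.28) × (1−0.13) × (1−0.07) = 0.417448
P(Ram stack fails) [AND] = 0.09 × 0.417448 = 0.037570
P(Annular stack lost) [OR] = 1 − (1−0.15) × (1−0.15) × (1−0.037570) = 0.304644
P(Backup path inoperative) [OR] = 1 − (1−0.19) × (1−0.27) × (1−0.35) × (1−0.14) = 0.669463
P(Hydraulic supply lost) [OR] = 1 − (1−0.669463) × (1−0.43) × (1−0.41) = 0.888840
P(Shear sequence unavailable) [AND] = 0.888840 × 0.19 = 0.168880
P(Control pod 2 unavailable) [OR] = 1 − (1−0.16) × (1−0.34) × (1−0.168880) × (1−0.42) = 0.732752
P(Offshore blowout preventer fails to close) [OR] = 1 − (1−0.304644) × (1−0.732752) = 0.814167
Rounded to 4 decimal places: P(Offshore blowout preventer fails to close) ≈ 0.8142.

0.8142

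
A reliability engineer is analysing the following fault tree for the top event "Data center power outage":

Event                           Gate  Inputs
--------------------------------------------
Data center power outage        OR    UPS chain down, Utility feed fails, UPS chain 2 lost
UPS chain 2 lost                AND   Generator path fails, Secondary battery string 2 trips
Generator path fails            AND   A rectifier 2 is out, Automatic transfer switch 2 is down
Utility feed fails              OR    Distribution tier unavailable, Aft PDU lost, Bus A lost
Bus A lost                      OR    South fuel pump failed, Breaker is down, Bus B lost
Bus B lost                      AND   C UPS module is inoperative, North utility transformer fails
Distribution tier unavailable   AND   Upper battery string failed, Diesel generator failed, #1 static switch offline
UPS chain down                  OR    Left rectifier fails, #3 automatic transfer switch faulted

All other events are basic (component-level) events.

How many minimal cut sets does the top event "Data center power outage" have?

8

UPS chain down [OR]: union of children's cut sets → 2 cut set(s).
Distribution tier unavailable [AND]: one cut set from each child combined → 1 × 1 × 1 = 1 cut set(s).
Bus B lost [AND]: one cut set from each child combined → 1 × 1 = 1 cut set(s).
Bus A lost [OR]: union of children's cut sets → 3 cut set(s).
Utility feed fails [OR]: union of children's cut sets → 5 cut set(s).
Generator path fails [AND]: one cut set from each child combined → 1 × 1 = 1 cut set(s).
UPS chain 2 lost [AND]: one cut set from each child combined → 1 × 1 = 1 cut set(s).
Data center power outage [OR]: union of children's cut sets → 8 cut set(s).
Minimal cut sets: {Left rectifier fails}; {#3 automatic transfer switch faulted}; {#1 static switch offline, Diesel generator failed, Upper battery string failed}; {Aft PDU lost}; {South fuel pump failed}; {Breaker is down}; {C UPS module is inoperative, North utility transformer fails}; {A rectifier 2 is out, Automatic transfer switch 2 is down, Secondary battery string 2 trips}.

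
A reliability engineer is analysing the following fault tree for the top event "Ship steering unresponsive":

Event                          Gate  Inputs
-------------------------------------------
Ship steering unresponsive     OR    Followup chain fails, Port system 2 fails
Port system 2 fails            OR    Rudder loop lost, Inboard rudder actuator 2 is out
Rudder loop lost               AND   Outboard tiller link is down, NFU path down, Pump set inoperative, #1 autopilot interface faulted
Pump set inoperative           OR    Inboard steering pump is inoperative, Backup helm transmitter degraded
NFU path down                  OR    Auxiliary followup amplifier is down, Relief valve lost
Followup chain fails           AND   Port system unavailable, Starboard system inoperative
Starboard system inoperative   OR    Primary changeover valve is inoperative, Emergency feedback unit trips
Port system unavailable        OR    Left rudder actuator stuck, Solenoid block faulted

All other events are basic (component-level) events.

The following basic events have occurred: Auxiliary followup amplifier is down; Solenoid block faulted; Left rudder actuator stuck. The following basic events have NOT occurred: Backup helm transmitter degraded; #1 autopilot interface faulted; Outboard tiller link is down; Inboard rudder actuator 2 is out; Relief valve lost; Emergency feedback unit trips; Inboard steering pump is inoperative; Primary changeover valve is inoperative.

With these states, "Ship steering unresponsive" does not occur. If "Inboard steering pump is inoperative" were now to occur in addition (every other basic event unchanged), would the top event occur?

Counterfactual: set "Inboard steering pump is inoperative" to occurred.
Port system unavailable [OR]: Left rudder actuator stuck=occurs, Solenoid block faulted=occurs → at least one input occurs → occurs.
Starboard system inoperative [OR]: Primary changeover valve is inoperative=not, Emergency feedback unit trips=not → no input occurs → does not occur.
Followup chain fails [AND]: Port system unavailable=occurs, Starboard system inoperative=not → not all inputs occur → does not occur.
NFU path down [OR]: Auxiliary followup amplifier is down=occurs, Relief valve lost=not → at least one input occurs → occurs.
Pump set inoperative [OR]: Inboard steering pump is inoperative=occurs, Backup helm transmitter degraded=not → at least one input occurs → occurs.
Rudder loop lost [AND]: Outboard tiller link is down=not, NFU path down=occurs, Pump set inoperative=occurs, #1 autopilot interface faulted=not → not all inputs occur → does not occur.
Port system 2 fails [OR]: Rudder loop lost=not, Inboard rudder actuator 2 is out=not → no input occurs → does not occur.
Ship steering unresponsive [OR]: Followup chain fails=not, Port system 2 fails=not → no input occurs → does not occur.

No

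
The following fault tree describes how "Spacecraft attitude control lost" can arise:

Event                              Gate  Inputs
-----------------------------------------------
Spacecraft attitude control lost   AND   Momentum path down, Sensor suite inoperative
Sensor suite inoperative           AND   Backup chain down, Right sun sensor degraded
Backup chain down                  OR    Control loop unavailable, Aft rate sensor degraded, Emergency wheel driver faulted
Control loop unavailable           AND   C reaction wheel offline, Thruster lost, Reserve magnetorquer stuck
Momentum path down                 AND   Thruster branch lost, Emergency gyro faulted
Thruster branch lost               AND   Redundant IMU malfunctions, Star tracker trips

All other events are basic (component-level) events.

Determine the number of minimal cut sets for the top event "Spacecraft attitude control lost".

Thruster branch lost [AND]: one cut set from each child combined → 1 × 1 = 1 cut set(s).
Momentum path down [AND]: one cut set from each child combined → 1 × 1 = 1 cut set(s).
Control loop unavailable [AND]: one cut set from each child combined → 1 × 1 × 1 = 1 cut set(s).
Backup chain down [OR]: union of children's cut sets → 3 cut set(s).
Sensor suite inoperative [AND]: one cut set from each child combined → 3 × 1 = 3 cut set(s).
Spacecraft attitude control lost [AND]: one cut set from each child combined → 1 × 3 = 3 cut set(s).
Minimal cut sets: {C reaction wheel offline, Emergency gyro faulted, Redundant IMU malfunctions, Reserve magnetorquer stuck, Right sun sensor degraded, Star tracker trips, Thruster lost}; {Aft rate sensor degraded, Emergency gyro faulted, Redundant IMU malfunctions, Right sun sensor degraded, Star tracker trips}; {Emergency gyro faulted, Emergency wheel driver faulted, Redundant IMU malfunctions, Right sun sensor degraded, Star tracker trips}.

3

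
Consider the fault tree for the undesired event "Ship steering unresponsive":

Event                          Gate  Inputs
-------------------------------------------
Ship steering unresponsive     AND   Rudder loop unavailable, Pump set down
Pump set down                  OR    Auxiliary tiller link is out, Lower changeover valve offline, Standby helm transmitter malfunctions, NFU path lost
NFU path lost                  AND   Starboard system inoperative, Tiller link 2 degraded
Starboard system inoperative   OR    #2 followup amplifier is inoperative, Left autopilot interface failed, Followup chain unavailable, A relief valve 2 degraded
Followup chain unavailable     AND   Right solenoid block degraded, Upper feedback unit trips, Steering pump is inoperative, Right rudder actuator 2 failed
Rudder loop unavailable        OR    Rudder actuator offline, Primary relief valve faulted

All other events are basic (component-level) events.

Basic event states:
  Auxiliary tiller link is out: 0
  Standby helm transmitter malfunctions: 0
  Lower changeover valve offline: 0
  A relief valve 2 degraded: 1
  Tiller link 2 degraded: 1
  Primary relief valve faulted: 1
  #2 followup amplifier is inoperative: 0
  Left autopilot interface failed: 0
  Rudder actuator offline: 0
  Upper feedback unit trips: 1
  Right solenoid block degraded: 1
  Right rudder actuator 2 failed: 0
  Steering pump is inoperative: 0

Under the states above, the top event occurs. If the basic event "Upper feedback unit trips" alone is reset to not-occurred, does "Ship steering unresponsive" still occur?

Yes

Counterfactual: set "Upper feedback unit trips" to not occurred.
Rudder loop unavailable [OR]: Rudder actuator offline=not, Primary relief valve faulted=occurs → at least one input occurs → occurs.
Followup chain unavailable [AND]: Right solenoid block degraded=occurs, Upper feedback unit trips=not, Steering pump is inoperative=not, Right rudder actuator 2 failed=not → not all inputs occur → does not occur.
Starboard system inoperative [OR]: #2 followup amplifier is inoperative=not, Left autopilot interface failed=not, Followup chain unavailable=not, A relief valve 2 degraded=occurs → at least one input occurs → occurs.
NFU path lost [AND]: Starboard system inoperative=occurs, Tiller link 2 degraded=occurs → all inputs occur → occurs.
Pump set down [OR]: Auxiliary tiller link is out=not, Lower changeover valve offline=not, Standby helm transmitter malfunctions=not, NFU path lost=occurs → at least one input occurs → occurs.
Ship steering unresponsive [AND]: Rudder loop unavailable=occurs, Pump set down=occurs → all inputs occur → occurs.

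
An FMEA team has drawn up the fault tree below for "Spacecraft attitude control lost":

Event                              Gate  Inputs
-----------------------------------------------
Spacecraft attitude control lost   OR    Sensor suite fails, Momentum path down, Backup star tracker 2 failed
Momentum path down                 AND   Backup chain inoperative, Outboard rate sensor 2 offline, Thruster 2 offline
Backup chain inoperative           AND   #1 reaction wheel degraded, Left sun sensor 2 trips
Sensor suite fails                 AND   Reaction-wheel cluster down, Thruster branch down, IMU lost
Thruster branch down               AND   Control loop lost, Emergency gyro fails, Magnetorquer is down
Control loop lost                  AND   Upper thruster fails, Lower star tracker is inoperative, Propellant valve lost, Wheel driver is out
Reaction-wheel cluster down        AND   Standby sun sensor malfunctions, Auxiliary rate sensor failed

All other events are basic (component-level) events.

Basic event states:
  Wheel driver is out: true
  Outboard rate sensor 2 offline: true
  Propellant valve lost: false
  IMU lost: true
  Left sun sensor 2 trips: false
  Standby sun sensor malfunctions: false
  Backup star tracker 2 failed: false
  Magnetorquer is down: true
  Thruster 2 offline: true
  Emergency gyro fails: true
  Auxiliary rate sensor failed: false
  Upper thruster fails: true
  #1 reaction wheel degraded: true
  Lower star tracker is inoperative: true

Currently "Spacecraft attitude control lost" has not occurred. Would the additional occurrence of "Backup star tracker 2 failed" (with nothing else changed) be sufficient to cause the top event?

Yes

Counterfactual: set "Backup star tracker 2 failed" to occurred.
Reaction-wheel cluster down [AND]: Standby sun sensor malfunctions=not, Auxiliary rate sensor failed=not → not all inputs occur → does not occur.
Control loop lost [AND]: Upper thruster fails=occurs, Lower star tracker is inoperative=occurs, Propellant valve lost=not, Wheel driver is out=occurs → not all inputs occur → does not occur.
Thruster branch down [AND]: Control loop lost=not, Emergency gyro fails=occurs, Magnetorquer is down=occurs → not all inputs occur → does not occur.
Sensor suite fails [AND]: Reaction-wheel cluster down=not, Thruster branch down=not, IMU lost=occurs → not all inputs occur → does not occur.
Backup chain inoperative [AND]: #1 reaction wheel degraded=occurs, Left sun sensor 2 trips=not → not all inputs occur → does not occur.
Momentum path down [AND]: Backup chain inoperative=not, Outboard rate sensor 2 offline=occurs, Thruster 2 offline=occurs → not all inputs occur → does not occur.
Spacecraft attitude control lost [OR]: Sensor suite fails=not, Momentum path down=not, Backup star tracker 2 failed=occurs → at least one input occurs → occurs.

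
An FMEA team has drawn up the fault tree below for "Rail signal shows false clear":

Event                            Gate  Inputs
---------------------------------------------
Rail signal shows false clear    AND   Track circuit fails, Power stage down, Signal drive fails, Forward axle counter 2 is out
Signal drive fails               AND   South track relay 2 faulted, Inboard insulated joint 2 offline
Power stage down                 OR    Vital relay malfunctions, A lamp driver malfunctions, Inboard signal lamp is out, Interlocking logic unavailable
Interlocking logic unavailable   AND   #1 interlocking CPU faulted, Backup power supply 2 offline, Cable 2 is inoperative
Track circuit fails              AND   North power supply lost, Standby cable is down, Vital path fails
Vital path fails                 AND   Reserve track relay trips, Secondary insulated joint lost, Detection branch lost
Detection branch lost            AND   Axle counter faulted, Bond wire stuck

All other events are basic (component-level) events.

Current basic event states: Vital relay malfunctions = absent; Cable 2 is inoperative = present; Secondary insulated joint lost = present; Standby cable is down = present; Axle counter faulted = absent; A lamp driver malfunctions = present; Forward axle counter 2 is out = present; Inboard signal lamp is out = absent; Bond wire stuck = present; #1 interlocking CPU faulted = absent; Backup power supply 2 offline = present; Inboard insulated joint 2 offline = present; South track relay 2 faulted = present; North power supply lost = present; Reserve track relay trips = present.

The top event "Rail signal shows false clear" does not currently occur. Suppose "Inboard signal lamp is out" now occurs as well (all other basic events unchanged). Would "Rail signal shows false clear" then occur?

No

Counterfactual: set "Inboard signal lamp is out" to occurred.
Detection branch lost [AND]: Axle counter faulted=not, Bond wire stuck=occurs → not all inputs occur → does not occur.
Vital path fails [AND]: Reserve track relay trips=occurs, Secondary insulated joint lost=occurs, Detection branch lost=not → not all inputs occur → does not occur.
Track circuit fails [AND]: North power supply lost=occurs, Standby cable is down=occurs, Vital path fails=not → not all inputs occur → does not occur.
Interlocking logic unavailable [AND]: #1 interlocking CPU faulted=not, Backup power supply 2 offline=occurs, Cable 2 is inoperative=occurs → not all inputs occur → does not occur.
Power stage down [OR]: Vital relay malfunctions=not, A lamp driver malfunctions=occurs, Inboard signal lamp is out=occurs, Interlocking logic unavailable=not → at least one input occurs → occurs.
Signal drive fails [AND]: South track relay 2 faulted=occurs, Inboard insulated joint 2 offline=occurs → all inputs occur → occurs.
Rail signal shows false clear [AND]: Track circuit fails=not, Power stage down=occurs, Signal drive fails=occurs, Forward axle counter 2 is out=occurs → not all inputs occur → does not occur.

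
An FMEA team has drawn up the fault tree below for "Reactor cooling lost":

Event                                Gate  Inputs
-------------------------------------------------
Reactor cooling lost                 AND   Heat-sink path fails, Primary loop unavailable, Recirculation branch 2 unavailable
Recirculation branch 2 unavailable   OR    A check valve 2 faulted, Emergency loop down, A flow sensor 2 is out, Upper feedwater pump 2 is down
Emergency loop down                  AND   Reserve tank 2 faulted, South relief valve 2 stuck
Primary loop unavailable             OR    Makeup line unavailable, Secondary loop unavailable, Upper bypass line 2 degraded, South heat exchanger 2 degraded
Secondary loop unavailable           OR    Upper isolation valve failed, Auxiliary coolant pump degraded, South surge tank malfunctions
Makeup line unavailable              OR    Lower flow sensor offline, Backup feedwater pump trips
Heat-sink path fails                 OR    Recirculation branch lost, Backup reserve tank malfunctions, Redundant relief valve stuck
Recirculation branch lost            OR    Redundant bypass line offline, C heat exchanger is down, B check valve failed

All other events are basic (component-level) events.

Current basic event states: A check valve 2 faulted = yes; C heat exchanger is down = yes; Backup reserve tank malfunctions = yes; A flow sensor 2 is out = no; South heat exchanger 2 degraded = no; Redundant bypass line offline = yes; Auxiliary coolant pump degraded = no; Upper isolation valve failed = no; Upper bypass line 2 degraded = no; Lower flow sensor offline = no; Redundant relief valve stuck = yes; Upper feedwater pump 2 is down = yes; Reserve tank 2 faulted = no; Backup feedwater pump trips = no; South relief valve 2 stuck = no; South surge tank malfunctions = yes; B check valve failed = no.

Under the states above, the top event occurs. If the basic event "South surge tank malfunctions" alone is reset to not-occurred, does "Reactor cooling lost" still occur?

Counterfactual: set "South surge tank malfunctions" to not occurred.
Recirculation branch lost [OR]: Redundant bypass line offline=occurs, C heat exchanger is down=occurs, B check valve failed=not → at least one input occurs → occurs.
Heat-sink path fails [OR]: Recirculation branch lost=occurs, Backup reserve tank malfunctions=occurs, Redundant relief valve stuck=occurs → at least one input occurs → occurs.
Makeup line unavailable [OR]: Lower flow sensor offline=not, Backup feedwater pump trips=not → no input occurs → does not occur.
Secondary loop unavailable [OR]: Upper isolation valve failed=not, Auxiliary coolant pump degraded=not, South surge tank malfunctions=not → no input occurs → does not occur.
Primary loop unavailable [OR]: Makeup line unavailable=not, Secondary loop unavailable=not, Upper bypass line 2 degraded=not, South heat exchanger 2 degraded=not → no input occurs → does not occur.
Emergency loop down [AND]: Reserve tank 2 faulted=not, South relief valve 2 stuck=not → not all inputs occur → does not occur.
Recirculation branch 2 unavailable [OR]: A check valve 2 faulted=occurs, Emergency loop down=not, A flow sensor 2 is out=not, Upper feedwater pump 2 is down=occurs → at least one input occurs → occurs.
Reactor cooling lost [AND]: Heat-sink path fails=occurs, Primary loop unavailable=not, Recirculation branch 2 unavailable=occurs → not all inputs occur → does not occur.

No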